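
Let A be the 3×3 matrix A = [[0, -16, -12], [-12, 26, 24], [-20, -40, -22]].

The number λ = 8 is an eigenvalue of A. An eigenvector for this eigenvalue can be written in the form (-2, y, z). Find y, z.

4, -4

We need (A - 8I)v = 0.
A - 8I = [[-8, -16, -12], [-12, 18, 24], [-20, -40, -30]].
Row 1: (-8)·-2 + (-16)·y + (-12)·z = 0
Row 2: (-12)·-2 + (18)·y + (24)·z = 0
Row 3: (-20)·-2 + (-40)·y + (-30)·z = 0
Solving gives y = 4, z = -4.
Check: A·(-2, 4, -4) = (-16, 32, -32) = 8·(-2, 4, -4).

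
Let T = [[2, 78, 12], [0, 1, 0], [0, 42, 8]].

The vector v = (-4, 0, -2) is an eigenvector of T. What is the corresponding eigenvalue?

Compute Tv: T·(-4, 0, -2) = (-32, 0, -16).
Since Tv = λv, compare component 1: -32 = λ·-4, so λ = 8.

8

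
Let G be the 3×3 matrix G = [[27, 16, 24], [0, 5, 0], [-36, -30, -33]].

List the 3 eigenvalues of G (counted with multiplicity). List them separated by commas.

-9, 3, 5

The characteristic polynomial is p(r) = det(rI - G).
Expanding the 3×3 determinant: p(r) = r^3 + r^2 - 57r + 135.
Since p(3) = 0, r = 3 is a root.
Factor out (r - 3): p(r) = (r - 3)·(r^2 + 4r - 45).
The quadratic factors as (r + 9)·(r - 5).
Eigenvalues: -9, 3, 5.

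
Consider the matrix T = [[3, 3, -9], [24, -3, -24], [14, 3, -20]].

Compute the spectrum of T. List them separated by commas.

Set up det(rI - T) = 0.
Expanding the 3×3 determinant: p(r) = r^3 + 20r^2 + 117r + 198.
Rational-root test: r = -6 gives p(-6) = 0.
Dividing by (r + 6) leaves r^2 + 14r + 33.
The quadratic factors as (r + 11)·(r + 3).
Eigenvalues: -11, -6, -3.

-11, -6, -3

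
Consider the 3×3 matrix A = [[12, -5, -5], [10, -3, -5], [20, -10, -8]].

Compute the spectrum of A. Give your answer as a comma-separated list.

-3, 2, 2

Set up det(rI - A) = 0.
Expanding the 3×3 determinant: p(r) = r^3 - r^2 - 8r + 12.
Rational-root test: r = 2 gives p(2) = 0.
Dividing by (r - 2) leaves r^2 + r - 6.
The quadratic factors as (r + 3)·(r - 2).
Eigenvalues: -3, 2, 2.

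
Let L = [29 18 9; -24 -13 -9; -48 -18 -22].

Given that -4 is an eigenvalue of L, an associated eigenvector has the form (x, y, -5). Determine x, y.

We need (L + 4I)v = 0.
L + 4I = [[33, 18, 9], [-24, -9, -9], [-48, -18, -18]].
Row 1: (33)·x + (18)·y + (9)·-5 = 0
Row 2: (-24)·x + (-9)·y + (-9)·-5 = 0
Row 3: (-48)·x + (-18)·y + (-18)·-5 = 0
Solving gives x = 3, y = -3.
Check: L·(3, -3, -5) = (-12, 12, 20) = -4·(3, -3, -5).

3, -3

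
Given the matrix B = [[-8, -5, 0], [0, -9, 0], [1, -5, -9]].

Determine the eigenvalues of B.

The characteristic polynomial is p(r) = det(rI - B).
Cofactor expansion gives p(r) = r^3 + 26r^2 + 225r + 648.
Try r = -9: p(-9) = 0, so -9 is a root.
Dividing by (r + 9) leaves r^2 + 17r + 72.
The quadratic factors as (r + 9)·(r + 8).
Eigenvalues: -9, -9, -8.

-9, -9, -8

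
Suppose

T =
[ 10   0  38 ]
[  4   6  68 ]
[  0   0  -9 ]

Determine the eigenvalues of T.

-9, 6, 10

The characteristic polynomial is p(s) = det(sI - T).
Expanding along the first row, p(s) = s^3 - 7s^2 - 84s + 540.
Since p(10) = 0, s = 10 is a root.
Factor out (s - 10): p(s) = (s - 10)·(s^2 + 3s - 54).
The quadratic factors as (s + 9)·(s - 6).
Eigenvalues: -9, 6, 10.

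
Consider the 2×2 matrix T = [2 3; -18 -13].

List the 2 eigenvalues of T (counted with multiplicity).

-7, -4

det(T - λI) = (2 - λ)(-13 - λ) - (3)·(-18) = λ^2 + 11λ + 28.
This factors as (λ + 7)·(λ + 4) = 0.
Eigenvalues: -7, -4.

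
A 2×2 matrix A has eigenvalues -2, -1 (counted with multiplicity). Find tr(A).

-3

trace(A) is the sum of the eigenvalues: (-2) + (-1) = -3.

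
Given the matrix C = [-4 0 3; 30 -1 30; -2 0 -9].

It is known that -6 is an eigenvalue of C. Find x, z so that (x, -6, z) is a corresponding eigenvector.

3, -2

We need (C + 6I)v = 0.
C + 6I = [[2, 0, 3], [30, 5, 30], [-2, 0, -3]].
Row 1: (2)·x + (0)·-6 + (3)·z = 0
Row 2: (30)·x + (5)·-6 + (30)·z = 0
Row 3: (-2)·x + (0)·-6 + (-3)·z = 0
Solving gives x = 3, z = -2.
Check: C·(3, -6, -2) = (-18, 36, 12) = -6·(3, -6, -2).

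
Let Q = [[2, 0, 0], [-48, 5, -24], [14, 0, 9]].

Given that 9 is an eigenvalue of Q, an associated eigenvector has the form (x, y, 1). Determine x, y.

We need (Q - 9I)v = 0.
Q - 9I = [[-7, 0, 0], [-48, -4, -24], [14, 0, 0]].
Row 1: (-7)·x + (0)·y + (0)·1 = 0
Row 2: (-48)·x + (-4)·y + (-24)·1 = 0
Row 3: (14)·x + (0)·y + (0)·1 = 0
Solving gives x = 0, y = -6.
Check: Q·(0, -6, 1) = (0, -54, 9) = 9·(0, -6, 1).

0, -6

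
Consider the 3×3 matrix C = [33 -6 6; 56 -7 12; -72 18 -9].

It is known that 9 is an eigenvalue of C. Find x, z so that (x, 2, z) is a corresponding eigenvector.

We need (C - 9I)v = 0.
C - 9I = [[24, -6, 6], [56, -16, 12], [-72, 18, -18]].
Row 1: (24)·x + (-6)·2 + (6)·z = 0
Row 2: (56)·x + (-16)·2 + (12)·z = 0
Row 3: (-72)·x + (18)·2 + (-18)·z = 0
Solving gives x = 1, z = -2.
Check: C·(1, 2, -2) = (9, 18, -18) = 9·(1, 2, -2).

1, -2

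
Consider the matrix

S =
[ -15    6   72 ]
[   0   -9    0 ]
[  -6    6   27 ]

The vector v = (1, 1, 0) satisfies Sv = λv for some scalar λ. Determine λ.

Compute Sv: S·(1, 1, 0) = (-9, -9, 0).
Since Sv = λv, compare component 1: -9 = λ·1, so λ = -9.

-9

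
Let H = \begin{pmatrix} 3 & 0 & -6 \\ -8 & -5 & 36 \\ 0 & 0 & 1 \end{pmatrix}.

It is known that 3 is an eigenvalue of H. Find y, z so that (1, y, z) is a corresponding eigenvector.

-1, 0

We need (H - 3I)v = 0.
H - 3I = [[0, 0, -6], [-8, -8, 36], [0, 0, -2]].
Row 1: (0)·1 + (0)·y + (-6)·z = 0
Row 2: (-8)·1 + (-8)·y + (36)·z = 0
Row 3: (0)·1 + (0)·y + (-2)·z = 0
Solving gives y = -1, z = 0.
Check: H·(1, -1, 0) = (3, -3, 0) = 3·(1, -1, 0).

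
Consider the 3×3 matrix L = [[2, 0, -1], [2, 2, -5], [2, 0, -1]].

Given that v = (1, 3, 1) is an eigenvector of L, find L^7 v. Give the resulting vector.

(1, 3, 1)

First find the eigenvalue: Lv = (1, 3, 1) = 1·(1, 3, 1), so λ = 1.
Then L^7 v = λ^7·v = 1^7·(1, 3, 1) = 1·(1, 3, 1) = (1, 3, 1).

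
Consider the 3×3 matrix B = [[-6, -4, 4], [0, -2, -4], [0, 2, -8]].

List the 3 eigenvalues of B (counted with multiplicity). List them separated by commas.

-6, -6, -4

Set up det(lambda·I - B) = 0.
Cofactor expansion gives p(lambda) = lambda^3 + 16·lambda^2 + 84·lambda + 144.
Rational-root test: lambda = -4 gives p(-4) = 0.
Factor out (lambda + 4): p(lambda) = (lambda + 4)·(lambda^2 + 12·lambda + 36).
The quadratic factor is (lambda + 6)^2.
Eigenvalues: -6, -6, -4.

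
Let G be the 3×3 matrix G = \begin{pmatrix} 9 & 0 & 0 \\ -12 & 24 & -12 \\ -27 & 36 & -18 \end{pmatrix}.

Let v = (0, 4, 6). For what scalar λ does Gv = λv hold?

Compute Gv: G·(0, 4, 6) = (0, 24, 36).
Since Gv = λv, compare component 2: 24 = λ·4, so λ = 6.

6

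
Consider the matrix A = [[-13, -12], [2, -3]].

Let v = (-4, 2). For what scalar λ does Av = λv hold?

-7

Compute Av: A·(-4, 2) = (28, -14).
Since Av = λv, compare component 1: 28 = λ·-4, so λ = -7.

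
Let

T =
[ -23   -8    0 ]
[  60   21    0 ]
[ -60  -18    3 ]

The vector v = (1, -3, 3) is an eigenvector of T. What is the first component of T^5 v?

1

First find the eigenvalue: Tv = (1, -3, 3) = 1·(1, -3, 3), so λ = 1.
Then T^5 v = λ^5·v = 1^5·(1, -3, 3) = 1·(1, -3, 3) = (1, -3, 3).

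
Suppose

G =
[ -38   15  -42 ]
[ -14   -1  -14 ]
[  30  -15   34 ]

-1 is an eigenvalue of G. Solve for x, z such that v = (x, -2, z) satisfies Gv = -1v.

We need (G + 1I)v = 0.
G + 1I = [[-37, 15, -42], [-14, 0, -14], [30, -15, 35]].
Row 1: (-37)·x + (15)·-2 + (-42)·z = 0
Row 2: (-14)·x + (0)·-2 + (-14)·z = 0
Row 3: (30)·x + (-15)·-2 + (35)·z = 0
Solving gives x = 6, z = -6.
Check: G·(6, -2, -6) = (-6, 2, 6) = -1·(6, -2, -6).

6, -6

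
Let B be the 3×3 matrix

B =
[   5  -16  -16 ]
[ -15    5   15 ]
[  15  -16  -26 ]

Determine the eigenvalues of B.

-11, -10, 5

The characteristic polynomial is p(lambda) = det(lambda·I - B).
Cofactor expansion gives p(lambda) = lambda^3 + 16·lambda^2 + 5·lambda - 550.
Rational-root test: lambda = 5 gives p(5) = 0.
Dividing by (lambda - 5) leaves lambda^2 + 21·lambda + 110.
The quadratic factors as (lambda + 11)·(lambda + 10).
Eigenvalues: -11, -10, 5.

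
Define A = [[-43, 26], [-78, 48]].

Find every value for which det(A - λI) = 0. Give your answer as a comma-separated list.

-4, 9

det(A - tI) = (-43 - t)(48 - t) - (26)·(-78) = t^2 - 5t - 36.
This factors as (t + 4)·(t - 9) = 0.
Eigenvalues: -4, 9.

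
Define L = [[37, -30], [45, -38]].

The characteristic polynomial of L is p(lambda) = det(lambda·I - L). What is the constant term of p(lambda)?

p(lambda) = lambda^2 + lambda - 56.
The constant term is -56.

-56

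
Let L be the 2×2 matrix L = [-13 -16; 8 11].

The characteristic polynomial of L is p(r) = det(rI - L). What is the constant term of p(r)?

-15

p(r) = r^2 + 2r - 15.
The constant term is -15.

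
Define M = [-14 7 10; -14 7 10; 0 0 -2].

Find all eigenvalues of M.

-7, -2, 0

The characteristic polynomial is p(s) = det(sI - M).
Expanding the 3×3 determinant: p(s) = s^3 + 9s^2 + 14s.
Try s = -2: p(-2) = 0, so -2 is a root.
Factor out (s + 2): p(s) = (s + 2)·(s^2 + 7s).
The quadratic factors as (s + 7)·s.
Eigenvalues: -7, -2, 0.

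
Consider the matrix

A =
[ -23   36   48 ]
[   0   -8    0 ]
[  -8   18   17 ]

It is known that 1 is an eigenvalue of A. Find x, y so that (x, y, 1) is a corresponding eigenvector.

We need (A - 1I)v = 0.
A - 1I = [[-24, 36, 48], [0, -9, 0], [-8, 18, 16]].
Row 1: (-24)·x + (36)·y + (48)·1 = 0
Row 2: (0)·x + (-9)·y + (0)·1 = 0
Row 3: (-8)·x + (18)·y + (16)·1 = 0
Solving gives x = 2, y = 0.
Check: A·(2, 0, 1) = (2, 0, 1) = 1·(2, 0, 1).

2, 0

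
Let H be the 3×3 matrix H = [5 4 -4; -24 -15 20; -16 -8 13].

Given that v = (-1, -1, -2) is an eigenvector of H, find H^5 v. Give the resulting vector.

First find the eigenvalue: Hv = (-1, -1, -2) = 1·(-1, -1, -2), so λ = 1.
Then H^5 v = λ^5·v = 1^5·(-1, -1, -2) = 1·(-1, -1, -2) = (-1, -1, -2).

(-1, -1, -2)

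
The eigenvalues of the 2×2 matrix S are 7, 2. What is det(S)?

det(S) is the product of the eigenvalues: (7) · (2) = 14.

14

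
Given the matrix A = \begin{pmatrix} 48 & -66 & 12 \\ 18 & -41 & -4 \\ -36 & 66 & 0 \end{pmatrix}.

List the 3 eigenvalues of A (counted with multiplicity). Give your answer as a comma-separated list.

-8, 3, 12

Set up det(sI - A) = 0.
Expanding along the first row, p(s) = s^3 - 7s^2 - 84s + 288.
Rational-root test: s = 3 gives p(3) = 0.
Dividing by (s - 3) leaves s^2 - 4s - 96.
The quadratic factors as (s + 8)·(s - 12).
Eigenvalues: -8, 3, 12.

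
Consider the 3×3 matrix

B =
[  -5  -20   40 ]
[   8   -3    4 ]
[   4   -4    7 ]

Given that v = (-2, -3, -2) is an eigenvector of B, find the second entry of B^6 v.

-46875

First find the eigenvalue: Bv = (-10, -15, -10) = 5·(-2, -3, -2), so λ = 5.
Then B^6 v = λ^6·v = 5^6·(-2, -3, -2) = 15625·(-2, -3, -2) = (-31250, -46875, -31250).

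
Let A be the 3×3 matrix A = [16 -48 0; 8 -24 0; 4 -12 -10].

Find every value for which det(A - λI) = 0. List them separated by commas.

Set up det(tI - A) = 0.
Expanding the 3×3 determinant: p(t) = t^3 + 18t^2 + 80t.
Rational-root test: t = -10 gives p(-10) = 0.
Factor out (t + 10): p(t) = (t + 10)·(t^2 + 8t).
The quadratic factors as (t + 8)·t.
Eigenvalues: -10, -8, 0.

-10, -8, 0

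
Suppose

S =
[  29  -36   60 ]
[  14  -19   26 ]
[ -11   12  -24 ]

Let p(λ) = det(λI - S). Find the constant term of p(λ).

p(λ) = λ^3 + 14λ^2 + 61λ + 84.
The constant term is 84.

84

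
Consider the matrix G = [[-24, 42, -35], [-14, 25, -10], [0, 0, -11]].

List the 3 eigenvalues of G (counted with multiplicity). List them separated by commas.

Set up det(λI - G) = 0.
Expanding along the first row, p(λ) = λ^3 + 10λ^2 - 23λ - 132.
Rational-root test: λ = 4 gives p(4) = 0.
Factor out (λ - 4): p(λ) = (λ - 4)·(λ^2 + 14λ + 33).
The quadratic factors as (λ + 11)·(λ + 3).
Eigenvalues: -11, -3, 4.

-11, -3, 4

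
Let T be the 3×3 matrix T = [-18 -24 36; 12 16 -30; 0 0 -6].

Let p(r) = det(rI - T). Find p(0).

p(0) = det(0·I − T) = det(−T) = (−1)^3·det(T).
det(T) = 0, so p(0) = 0.

0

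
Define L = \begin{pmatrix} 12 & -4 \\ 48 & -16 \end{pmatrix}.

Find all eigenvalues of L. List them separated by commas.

-4, 0

det(L - sI) = (12 - s)(-16 - s) - (-4)·(48) = s^2 + 4s.
This factors as (s + 4)·s = 0.
Eigenvalues: -4, 0.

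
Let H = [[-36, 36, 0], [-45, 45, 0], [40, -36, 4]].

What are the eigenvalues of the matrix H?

Compute the characteristic polynomial p(λ) = det(λI - H).
Expanding the 3×3 determinant: p(λ) = λ^3 - 13λ^2 + 36λ.
Since p(4) = 0, λ = 4 is a root.
Factor out (λ - 4): p(λ) = (λ - 4)·(λ^2 - 9λ).
The quadratic factors as λ·(λ - 9).
Eigenvalues: 0, 4, 9.

0, 4, 9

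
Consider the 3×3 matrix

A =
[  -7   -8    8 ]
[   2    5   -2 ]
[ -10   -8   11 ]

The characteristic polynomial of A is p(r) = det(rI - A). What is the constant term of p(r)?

-15

p(r) = r^3 - 9r^2 + 23r - 15.
The constant term is -15.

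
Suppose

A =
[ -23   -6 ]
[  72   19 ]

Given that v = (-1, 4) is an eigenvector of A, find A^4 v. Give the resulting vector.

First find the eigenvalue: Av = (-1, 4) = 1·(-1, 4), so λ = 1.
Then A^4 v = λ^4·v = 1^4·(-1, 4) = 1·(-1, 4) = (-1, 4).

(-1, 4)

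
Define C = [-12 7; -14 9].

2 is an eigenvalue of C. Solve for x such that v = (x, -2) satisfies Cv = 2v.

-1

We need (C - 2I)v = 0.
C - 2I = [[-14, 7], [-14, 7]].
Row 1: (-14)·x + (7)·-2 = 0
Row 2: (-14)·x + (7)·-2 = 0
Solving gives x = -1.
Check: C·(-1, -2) = (-2, -4) = 2·(-1, -2).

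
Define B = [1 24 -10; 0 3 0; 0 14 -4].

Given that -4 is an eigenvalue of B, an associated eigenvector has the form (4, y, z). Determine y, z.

We need (B + 4I)v = 0.
B + 4I = [[5, 24, -10], [0, 7, 0], [0, 14, 0]].
Row 1: (5)·4 + (24)·y + (-10)·z = 0
Row 2: (0)·4 + (7)·y + (0)·z = 0
Row 3: (0)·4 + (14)·y + (0)·z = 0
Solving gives y = 0, z = 2.
Check: B·(4, 0, 2) = (-16, 0, -8) = -4·(4, 0, 2).

0, 2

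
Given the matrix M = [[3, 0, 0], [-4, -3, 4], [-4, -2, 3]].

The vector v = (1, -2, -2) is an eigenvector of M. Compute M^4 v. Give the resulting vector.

First find the eigenvalue: Mv = (3, -6, -6) = 3·(1, -2, -2), so λ = 3.
Then M^4 v = λ^4·v = 3^4·(1, -2, -2) = 81·(1, -2, -2) = (81, -162, -162).

(81, -162, -162)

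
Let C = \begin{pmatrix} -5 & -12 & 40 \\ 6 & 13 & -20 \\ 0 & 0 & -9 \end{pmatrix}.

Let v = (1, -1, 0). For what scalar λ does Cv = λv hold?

7

Compute Cv: C·(1, -1, 0) = (7, -7, 0).
Since Cv = λv, compare component 1: 7 = λ·1, so λ = 7.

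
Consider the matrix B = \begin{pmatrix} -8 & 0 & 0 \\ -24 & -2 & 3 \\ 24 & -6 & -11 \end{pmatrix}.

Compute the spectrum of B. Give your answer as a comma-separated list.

Set up det(μI - B) = 0.
Cofactor expansion gives p(μ) = μ^3 + 21μ^2 + 144μ + 320.
Try μ = -5: p(-5) = 0, so -5 is a root.
Dividing by (μ + 5) leaves μ^2 + 16μ + 64.
The quadratic factor is (μ + 8)^2.
Eigenvalues: -8, -8, -5.

-8, -8, -5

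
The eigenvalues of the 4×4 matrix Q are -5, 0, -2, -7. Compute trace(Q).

trace(Q) is the sum of the eigenvalues: (-5) + (0) + (-2) + (-7) = -14.

-14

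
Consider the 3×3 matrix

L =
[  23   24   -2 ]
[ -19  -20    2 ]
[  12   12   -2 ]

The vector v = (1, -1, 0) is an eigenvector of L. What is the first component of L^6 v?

1

First find the eigenvalue: Lv = (-1, 1, 0) = -1·(1, -1, 0), so λ = -1.
Then L^6 v = λ^6·v = (-1)^6·(1, -1, 0) = 1·(1, -1, 0) = (1, -1, 0).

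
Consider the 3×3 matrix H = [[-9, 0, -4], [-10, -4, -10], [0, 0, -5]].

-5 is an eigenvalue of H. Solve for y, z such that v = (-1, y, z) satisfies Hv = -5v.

We need (H + 5I)v = 0.
H + 5I = [[-4, 0, -4], [-10, 1, -10], [0, 0, 0]].
Row 1: (-4)·-1 + (0)·y + (-4)·z = 0
Row 2: (-10)·-1 + (1)·y + (-10)·z = 0
Row 3: (0)·-1 + (0)·y + (0)·z = 0
Solving gives y = 0, z = 1.
Check: H·(-1, 0, 1) = (5, 0, -5) = -5·(-1, 0, 1).

0, 1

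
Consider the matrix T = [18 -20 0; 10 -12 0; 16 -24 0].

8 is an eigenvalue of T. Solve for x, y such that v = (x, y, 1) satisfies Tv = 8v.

We need (T - 8I)v = 0.
T - 8I = [[10, -20, 0], [10, -20, 0], [16, -24, -8]].
Row 1: (10)·x + (-20)·y + (0)·1 = 0
Row 2: (10)·x + (-20)·y + (0)·1 = 0
Row 3: (16)·x + (-24)·y + (-8)·1 = 0
Solving gives x = 2, y = 1.
Check: T·(2, 1, 1) = (16, 8, 8) = 8·(2, 1, 1).

2, 1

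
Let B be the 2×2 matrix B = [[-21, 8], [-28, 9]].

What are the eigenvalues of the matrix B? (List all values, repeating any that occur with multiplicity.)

-7, -5

det(B - λI) = (-21 - λ)(9 - λ) - (8)·(-28) = λ^2 + 12λ + 35.
This factors as (λ + 7)·(λ + 5) = 0.
Eigenvalues: -7, -5.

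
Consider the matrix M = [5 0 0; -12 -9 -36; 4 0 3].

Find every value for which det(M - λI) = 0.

Set up det(tI - M) = 0.
Expanding the 3×3 determinant: p(t) = t^3 + t^2 - 57t + 135.
Try t = 3: p(3) = 0, so 3 is a root.
Dividing by (t - 3) leaves t^2 + 4t - 45.
The quadratic factors as (t + 9)·(t - 5).
Eigenvalues: -9, 3, 5.

-9, 3, 5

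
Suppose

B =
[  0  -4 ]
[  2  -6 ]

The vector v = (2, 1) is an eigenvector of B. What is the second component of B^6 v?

64

First find the eigenvalue: Bv = (-4, -2) = -2·(2, 1), so λ = -2.
Then B^6 v = λ^6·v = (-2)^6·(2, 1) = 64·(2, 1) = (128, 64).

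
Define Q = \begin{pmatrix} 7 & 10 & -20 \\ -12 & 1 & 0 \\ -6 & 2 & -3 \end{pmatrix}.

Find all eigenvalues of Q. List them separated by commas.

Compute the characteristic polynomial p(t) = det(tI - Q).
Expanding along the first row, p(t) = t^3 - 5t^2 - 17t + 21.
Try t = 1: p(1) = 0, so 1 is a root.
Dividing by (t - 1) leaves t^2 - 4t - 21.
The quadratic factors as (t + 3)·(t - 7).
Eigenvalues: -3, 1, 7.

-3, 1, 7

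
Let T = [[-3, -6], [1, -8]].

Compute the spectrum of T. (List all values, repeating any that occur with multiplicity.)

-6, -5

det(T - λI) = (-3 - λ)(-8 - λ) - (-6)·(1) = λ^2 + 11λ + 30.
This factors as (λ + 6)·(λ + 5) = 0.
Eigenvalues: -6, -5.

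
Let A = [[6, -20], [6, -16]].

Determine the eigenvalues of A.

-6, -4

det(A - λI) = (6 - λ)(-16 - λ) - (-20)·(6) = λ^2 + 10λ + 24.
This factors as (λ + 6)·(λ + 4) = 0.
Eigenvalues: -6, -4.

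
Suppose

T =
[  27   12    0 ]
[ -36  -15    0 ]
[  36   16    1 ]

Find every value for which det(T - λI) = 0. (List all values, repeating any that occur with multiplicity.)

Set up det(μI - T) = 0.
Expanding along the first row, p(μ) = μ^3 - 13μ^2 + 39μ - 27.
Try μ = 1: p(1) = 0, so 1 is a root.
Factor out (μ - 1): p(μ) = (μ - 1)·(μ^2 - 12μ + 27).
The quadratic factors as (μ - 3)·(μ - 9).
Eigenvalues: 1, 3, 9.

1, 3, 9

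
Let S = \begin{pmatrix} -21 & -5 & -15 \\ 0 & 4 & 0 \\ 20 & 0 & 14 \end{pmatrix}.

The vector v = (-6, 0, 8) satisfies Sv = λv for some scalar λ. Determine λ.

-1

Compute Sv: S·(-6, 0, 8) = (6, 0, -8).
Since Sv = λv, compare component 1: 6 = λ·-6, so λ = -1.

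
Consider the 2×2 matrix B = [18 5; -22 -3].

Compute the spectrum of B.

det(B - rI) = (18 - r)(-3 - r) - (5)·(-22) = r^2 - 15r + 56.
This factors as (r - 7)·(r - 8) = 0.
Eigenvalues: 7, 8.

7, 8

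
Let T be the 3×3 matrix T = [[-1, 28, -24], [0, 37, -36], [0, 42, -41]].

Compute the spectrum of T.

Set up det(tI - T) = 0.
Expanding along the first row, p(t) = t^3 + 5t^2 - t - 5.
Since p(-1) = 0, t = -1 is a root.
Factor out (t + 1): p(t) = (t + 1)·(t^2 + 4t - 5).
The quadratic factors as (t + 5)·(t - 1).
Eigenvalues: -5, -1, 1.

-5, -1, 1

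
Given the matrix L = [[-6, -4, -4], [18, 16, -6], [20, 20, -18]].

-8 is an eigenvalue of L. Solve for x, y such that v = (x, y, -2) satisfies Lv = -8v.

We need (L + 8I)v = 0.
L + 8I = [[2, -4, -4], [18, 24, -6], [20, 20, -10]].
Row 1: (2)·x + (-4)·y + (-4)·-2 = 0
Row 2: (18)·x + (24)·y + (-6)·-2 = 0
Row 3: (20)·x + (20)·y + (-10)·-2 = 0
Solving gives x = -2, y = 1.
Check: L·(-2, 1, -2) = (16, -8, 16) = -8·(-2, 1, -2).

-2, 1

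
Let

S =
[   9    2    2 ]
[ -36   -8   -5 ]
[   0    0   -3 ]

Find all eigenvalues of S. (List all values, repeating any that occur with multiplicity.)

The characteristic polynomial is p(r) = det(rI - S).
Cofactor expansion gives p(r) = r^3 + 2r^2 - 3r.
Rational-root test: r = 0 gives p(0) = 0.
Factor out r: p(r) = r·(r^2 + 2r - 3).
The quadratic factors as (r + 3)·(r - 1).
Eigenvalues: -3, 0, 1.

-3, 0, 1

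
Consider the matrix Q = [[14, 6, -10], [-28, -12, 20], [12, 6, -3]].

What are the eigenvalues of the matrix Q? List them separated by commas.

-3, 0, 2

Compute the characteristic polynomial p(s) = det(sI - Q).
Expanding along the first row, p(s) = s^3 + s^2 - 6s.
Try s = -3: p(-3) = 0, so -3 is a root.
Factor out (s + 3): p(s) = (s + 3)·(s^2 - 2s).
The quadratic factors as s·(s - 2).
Eigenvalues: -3, 0, 2.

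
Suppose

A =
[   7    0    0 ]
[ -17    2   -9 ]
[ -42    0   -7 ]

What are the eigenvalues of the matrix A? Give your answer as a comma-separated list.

-7, 2, 7

Set up det(μI - A) = 0.
Cofactor expansion gives p(μ) = μ^3 - 2μ^2 - 49μ + 98.
Since p(-7) = 0, μ = -7 is a root.
Dividing by (μ + 7) leaves μ^2 - 9μ + 14.
The quadratic factors as (μ - 2)·(μ - 7).
Eigenvalues: -7, 2, 7.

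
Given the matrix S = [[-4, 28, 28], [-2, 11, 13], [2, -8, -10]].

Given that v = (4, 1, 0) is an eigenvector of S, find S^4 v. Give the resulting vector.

(324, 81, 0)

First find the eigenvalue: Sv = (12, 3, 0) = 3·(4, 1, 0), so λ = 3.
Then S^4 v = λ^4·v = 3^4·(4, 1, 0) = 81·(4, 1, 0) = (324, 81, 0).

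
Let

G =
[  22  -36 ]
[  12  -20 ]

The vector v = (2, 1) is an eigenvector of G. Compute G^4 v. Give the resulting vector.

(512, 256)

First find the eigenvalue: Gv = (8, 4) = 4·(2, 1), so λ = 4.
Then G^4 v = λ^4·v = 4^4·(2, 1) = 256·(2, 1) = (512, 256).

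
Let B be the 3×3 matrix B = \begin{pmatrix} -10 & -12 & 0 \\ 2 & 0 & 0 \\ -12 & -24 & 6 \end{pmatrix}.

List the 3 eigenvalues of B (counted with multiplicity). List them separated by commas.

The characteristic polynomial is p(lambda) = det(lambda·I - B).
Expanding the 3×3 determinant: p(lambda) = lambda^3 + 4·lambda^2 - 36·lambda - 144.
Try lambda = -6: p(-6) = 0, so -6 is a root.
Dividing by (lambda + 6) leaves lambda^2 - 2·lambda - 24.
The quadratic factors as (lambda + 4)·(lambda - 6).
Eigenvalues: -6, -4, 6.

-6, -4, 6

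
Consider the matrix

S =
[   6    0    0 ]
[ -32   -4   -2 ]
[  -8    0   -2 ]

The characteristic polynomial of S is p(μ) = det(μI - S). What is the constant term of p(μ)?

p(μ) = μ^3 - 28μ - 48.
The constant term is -48.

-48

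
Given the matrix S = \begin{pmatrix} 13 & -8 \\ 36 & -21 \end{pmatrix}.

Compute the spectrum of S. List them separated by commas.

det(S - rI) = (13 - r)(-21 - r) - (-8)·(36) = r^2 + 8r + 15.
This factors as (r + 5)·(r + 3) = 0.
Eigenvalues: -5, -3.

-5, -3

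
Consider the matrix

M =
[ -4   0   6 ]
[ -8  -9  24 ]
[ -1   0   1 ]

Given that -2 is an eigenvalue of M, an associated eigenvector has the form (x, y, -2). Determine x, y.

We need (M + 2I)v = 0.
M + 2I = [[-2, 0, 6], [-8, -7, 24], [-1, 0, 3]].
Row 1: (-2)·x + (0)·y + (6)·-2 = 0
Row 2: (-8)·x + (-7)·y + (24)·-2 = 0
Row 3: (-1)·x + (0)·y + (3)·-2 = 0
Solving gives x = -6, y = 0.
Check: M·(-6, 0, -2) = (12, 0, 4) = -2·(-6, 0, -2).

-6, 0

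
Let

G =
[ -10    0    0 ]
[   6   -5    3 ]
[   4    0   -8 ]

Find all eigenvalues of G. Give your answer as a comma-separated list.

-10, -8, -5

Set up det(λI - G) = 0.
Expanding along the first row, p(λ) = λ^3 + 23λ^2 + 170λ + 400.
Try λ = -5: p(-5) = 0, so -5 is a root.
Dividing by (λ + 5) leaves λ^2 + 18λ + 80.
The quadratic factors as (λ + 10)·(λ + 8).
Eigenvalues: -10, -8, -5.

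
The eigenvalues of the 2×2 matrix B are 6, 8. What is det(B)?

48

det(B) is the product of the eigenvalues: (6) · (8) = 48.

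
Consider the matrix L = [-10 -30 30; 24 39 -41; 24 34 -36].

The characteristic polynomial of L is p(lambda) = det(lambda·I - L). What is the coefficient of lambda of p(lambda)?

-40

p(lambda) = lambda^3 + 7·lambda^2 - 40·lambda - 100.
The coefficient of lambda is -40.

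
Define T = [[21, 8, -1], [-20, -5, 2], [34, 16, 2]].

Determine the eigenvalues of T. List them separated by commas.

3, 4, 11

Set up det(rI - T) = 0.
Cofactor expansion gives p(r) = r^3 - 18r^2 + 89r - 132.
Rational-root test: r = 3 gives p(3) = 0.
Dividing by (r - 3) leaves r^2 - 15r + 44.
The quadratic factors as (r - 4)·(r - 11).
Eigenvalues: 3, 4, 11.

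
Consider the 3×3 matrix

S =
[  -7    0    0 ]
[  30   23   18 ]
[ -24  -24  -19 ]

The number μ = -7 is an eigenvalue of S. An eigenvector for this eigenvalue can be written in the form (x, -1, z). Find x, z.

1, 0

We need (S + 7I)v = 0.
S + 7I = [[0, 0, 0], [30, 30, 18], [-24, -24, -12]].
Row 1: (0)·x + (0)·-1 + (0)·z = 0
Row 2: (30)·x + (30)·-1 + (18)·z = 0
Row 3: (-24)·x + (-24)·-1 + (-12)·z = 0
Solving gives x = 1, z = 0.
Check: S·(1, -1, 0) = (-7, 7, 0) = -7·(1, -1, 0).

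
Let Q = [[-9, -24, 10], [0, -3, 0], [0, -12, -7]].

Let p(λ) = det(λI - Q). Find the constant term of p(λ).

189

p(λ) = λ^3 + 19λ^2 + 111λ + 189.
The constant term is 189.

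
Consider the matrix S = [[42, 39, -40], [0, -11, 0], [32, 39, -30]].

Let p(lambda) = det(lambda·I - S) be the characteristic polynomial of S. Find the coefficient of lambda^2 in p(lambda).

The coefficient of lambda^2 of det(lambda·I - S) is −trace(S).
trace(S) = (42) + (-11) + (-30) = 1, so the coefficient is -1.

-1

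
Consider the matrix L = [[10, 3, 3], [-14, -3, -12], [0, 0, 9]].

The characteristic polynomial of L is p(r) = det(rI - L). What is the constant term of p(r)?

p(r) = r^3 - 16r^2 + 75r - 108.
The constant term is -108.

-108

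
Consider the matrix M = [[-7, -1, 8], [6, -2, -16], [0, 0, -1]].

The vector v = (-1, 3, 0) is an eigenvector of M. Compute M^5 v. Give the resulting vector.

(1024, -3072, 0)

First find the eigenvalue: Mv = (4, -12, 0) = -4·(-1, 3, 0), so λ = -4.
Then M^5 v = λ^5·v = (-4)^5·(-1, 3, 0) = -1024·(-1, 3, 0) = (1024, -3072, 0).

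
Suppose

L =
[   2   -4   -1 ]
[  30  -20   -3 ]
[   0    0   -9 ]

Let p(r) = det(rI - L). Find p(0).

p(0) = det(0·I − L) = det(−L) = (−1)^3·det(L).
det(L) = -720, so p(0) = 720.

720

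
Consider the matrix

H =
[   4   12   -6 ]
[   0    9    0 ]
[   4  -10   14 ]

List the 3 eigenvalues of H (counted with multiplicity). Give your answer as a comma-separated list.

8, 9, 10

The characteristic polynomial is p(s) = det(sI - H).
Expanding along the first row, p(s) = s^3 - 27s^2 + 242s - 720.
Rational-root test: s = 8 gives p(8) = 0.
Factor out (s - 8): p(s) = (s - 8)·(s^2 - 19s + 90).
The quadratic factors as (s - 9)·(s - 10).
Eigenvalues: 8, 9, 10.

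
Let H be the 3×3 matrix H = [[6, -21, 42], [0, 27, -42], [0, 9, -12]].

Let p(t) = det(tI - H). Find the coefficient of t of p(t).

144

p(t) = t^3 - 21t^2 + 144t - 324.
The coefficient of t is 144.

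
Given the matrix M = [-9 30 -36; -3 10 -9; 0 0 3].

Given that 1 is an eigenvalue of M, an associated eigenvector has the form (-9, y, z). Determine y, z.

-3, 0

We need (M - 1I)v = 0.
M - 1I = [[-10, 30, -36], [-3, 9, -9], [0, 0, 2]].
Row 1: (-10)·-9 + (30)·y + (-36)·z = 0
Row 2: (-3)·-9 + (9)·y + (-9)·z = 0
Row 3: (0)·-9 + (0)·y + (2)·z = 0
Solving gives y = -3, z = 0.
Check: M·(-9, -3, 0) = (-9, -3, 0) = 1·(-9, -3, 0).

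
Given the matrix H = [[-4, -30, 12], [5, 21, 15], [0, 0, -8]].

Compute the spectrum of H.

-8, 6, 11

The characteristic polynomial is p(lambda) = det(lambda·I - H).
Cofactor expansion gives p(lambda) = lambda^3 - 9·lambda^2 - 70·lambda + 528.
Try lambda = -8: p(-8) = 0, so -8 is a root.
Dividing by (lambda + 8) leaves lambda^2 - 17·lambda + 66.
The quadratic factors as (lambda - 6)·(lambda - 11).
Eigenvalues: -8, 6, 11.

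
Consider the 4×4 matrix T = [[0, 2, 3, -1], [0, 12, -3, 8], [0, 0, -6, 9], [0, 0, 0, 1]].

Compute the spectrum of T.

T is upper triangular, so its eigenvalues are the diagonal entries.
Diagonal: 0, 12, -6, 1.

-6, 0, 1, 12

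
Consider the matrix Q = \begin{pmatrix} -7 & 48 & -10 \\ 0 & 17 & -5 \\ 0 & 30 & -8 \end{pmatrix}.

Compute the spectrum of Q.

-7, 2, 7

The characteristic polynomial is p(r) = det(rI - Q).
Expanding along the first row, p(r) = r^3 - 2r^2 - 49r + 98.
Try r = 2: p(2) = 0, so 2 is a root.
Factor out (r - 2): p(r) = (r - 2)·(r^2 - 49).
The quadratic factors as (r + 7)·(r - 7).
Eigenvalues: -7, 2, 7.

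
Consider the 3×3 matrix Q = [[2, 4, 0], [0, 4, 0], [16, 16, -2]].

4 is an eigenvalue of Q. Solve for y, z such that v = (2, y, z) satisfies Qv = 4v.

1, 8

We need (Q - 4I)v = 0.
Q - 4I = [[-2, 4, 0], [0, 0, 0], [16, 16, -6]].
Row 1: (-2)·2 + (4)·y + (0)·z = 0
Row 2: (0)·2 + (0)·y + (0)·z = 0
Row 3: (16)·2 + (16)·y + (-6)·z = 0
Solving gives y = 1, z = 8.
Check: Q·(2, 1, 8) = (8, 4, 32) = 4·(2, 1, 8).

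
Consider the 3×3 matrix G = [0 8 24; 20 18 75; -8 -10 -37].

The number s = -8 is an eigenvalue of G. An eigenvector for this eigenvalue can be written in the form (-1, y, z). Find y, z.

-5, 2

We need (G + 8I)v = 0.
G + 8I = [[8, 8, 24], [20, 26, 75], [-8, -10, -29]].
Row 1: (8)·-1 + (8)·y + (24)·z = 0
Row 2: (20)·-1 + (26)·y + (75)·z = 0
Row 3: (-8)·-1 + (-10)·y + (-29)·z = 0
Solving gives y = -5, z = 2.
Check: G·(-1, -5, 2) = (8, 40, -16) = -8·(-1, -5, 2).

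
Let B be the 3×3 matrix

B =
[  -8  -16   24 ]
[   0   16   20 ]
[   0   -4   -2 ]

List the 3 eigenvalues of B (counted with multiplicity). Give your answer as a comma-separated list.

Set up det(λI - B) = 0.
Cofactor expansion gives p(λ) = λ^3 - 6λ^2 - 64λ + 384.
Rational-root test: λ = -8 gives p(-8) = 0.
Factor out (λ + 8): p(λ) = (λ + 8)·(λ^2 - 14λ + 48).
The quadratic factors as (λ - 6)·(λ - 8).
Eigenvalues: -8, 6, 8.

-8, 6, 8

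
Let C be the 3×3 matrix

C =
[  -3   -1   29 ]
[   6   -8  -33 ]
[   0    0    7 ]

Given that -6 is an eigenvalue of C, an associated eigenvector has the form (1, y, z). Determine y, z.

3, 0

We need (C + 6I)v = 0.
C + 6I = [[3, -1, 29], [6, -2, -33], [0, 0, 13]].
Row 1: (3)·1 + (-1)·y + (29)·z = 0
Row 2: (6)·1 + (-2)·y + (-33)·z = 0
Row 3: (0)·1 + (0)·y + (13)·z = 0
Solving gives y = 3, z = 0.
Check: C·(1, 3, 0) = (-6, -18, 0) = -6·(1, 3, 0).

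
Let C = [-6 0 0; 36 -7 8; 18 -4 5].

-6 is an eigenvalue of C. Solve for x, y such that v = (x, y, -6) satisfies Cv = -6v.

1, -12

We need (C + 6I)v = 0.
C + 6I = [[0, 0, 0], [36, -1, 8], [18, -4, 11]].
Row 1: (0)·x + (0)·y + (0)·-6 = 0
Row 2: (36)·x + (-1)·y + (8)·-6 = 0
Row 3: (18)·x + (-4)·y + (11)·-6 = 0
Solving gives x = 1, y = -12.
Check: C·(1, -12, -6) = (-6, 72, 36) = -6·(1, -12, -6).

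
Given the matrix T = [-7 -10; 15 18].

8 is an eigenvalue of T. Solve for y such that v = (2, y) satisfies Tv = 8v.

-3

We need (T - 8I)v = 0.
T - 8I = [[-15, -10], [15, 10]].
Row 1: (-15)·2 + (-10)·y = 0
Row 2: (15)·2 + (10)·y = 0
Solving gives y = -3.
Check: T·(2, -3) = (16, -24) = 8·(2, -3).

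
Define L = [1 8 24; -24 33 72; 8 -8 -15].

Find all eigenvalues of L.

Compute the characteristic polynomial p(t) = det(tI - L).
Expanding along the first row, p(t) = t^3 - 19t^2 + 99t - 81.
Since p(1) = 0, t = 1 is a root.
Dividing by (t - 1) leaves t^2 - 18t + 81.
The quadratic factor is (t - 9)^2.
Eigenvalues: 1, 9, 9.

1, 9, 9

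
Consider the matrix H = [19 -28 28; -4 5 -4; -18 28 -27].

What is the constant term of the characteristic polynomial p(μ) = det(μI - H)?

p(0) = det(0·I − H) = det(−H) = (−1)^3·det(H).
det(H) = -45, so p(0) = 45.

45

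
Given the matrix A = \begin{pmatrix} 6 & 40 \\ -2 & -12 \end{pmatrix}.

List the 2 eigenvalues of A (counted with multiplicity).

-4, -2

det(A - λI) = (6 - λ)(-12 - λ) - (40)·(-2) = λ^2 + 6λ + 8.
This factors as (λ + 4)·(λ + 2) = 0.
Eigenvalues: -4, -2.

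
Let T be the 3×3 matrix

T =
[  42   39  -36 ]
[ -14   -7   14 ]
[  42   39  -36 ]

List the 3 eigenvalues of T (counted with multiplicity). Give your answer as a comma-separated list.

Compute the characteristic polynomial p(s) = det(sI - T).
Expanding the 3×3 determinant: p(s) = s^3 + s^2 - 42s.
Since p(6) = 0, s = 6 is a root.
Factor out (s - 6): p(s) = (s - 6)·(s^2 + 7s).
The quadratic factors as (s + 7)·s.
Eigenvalues: -7, 0, 6.

-7, 0, 6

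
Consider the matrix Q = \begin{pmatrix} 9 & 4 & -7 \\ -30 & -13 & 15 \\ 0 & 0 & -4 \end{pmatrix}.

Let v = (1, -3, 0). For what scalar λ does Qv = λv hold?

Compute Qv: Q·(1, -3, 0) = (-3, 9, 0).
Since Qv = λv, compare component 1: -3 = λ·1, so λ = -3.

-3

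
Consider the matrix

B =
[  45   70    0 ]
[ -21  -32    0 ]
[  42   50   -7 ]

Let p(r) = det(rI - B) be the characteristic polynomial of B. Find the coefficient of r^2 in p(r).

-6

The coefficient of r^2 of det(rI - B) is −trace(B).
trace(B) = (45) + (-32) + (-7) = 6, so the coefficient is -6.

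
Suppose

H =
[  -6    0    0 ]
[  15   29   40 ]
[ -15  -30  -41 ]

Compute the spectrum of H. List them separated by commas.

The characteristic polynomial is p(r) = det(rI - H).
Cofactor expansion gives p(r) = r^3 + 18r^2 + 83r + 66.
Try r = -6: p(-6) = 0, so -6 is a root.
Factor out (r + 6): p(r) = (r + 6)·(r^2 + 12r + 11).
The quadratic factors as (r + 11)·(r + 1).
Eigenvalues: -11, -6, -1.

-11, -6, -1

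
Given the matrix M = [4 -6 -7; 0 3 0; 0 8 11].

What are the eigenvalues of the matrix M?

Set up det(sI - M) = 0.
Expanding along the first row, p(s) = s^3 - 18s^2 + 89s - 132.
Rational-root test: s = 4 gives p(4) = 0.
Factor out (s - 4): p(s) = (s - 4)·(s^2 - 14s + 33).
The quadratic factors as (s - 3)·(s - 11).
Eigenvalues: 3, 4, 11.

3, 4, 11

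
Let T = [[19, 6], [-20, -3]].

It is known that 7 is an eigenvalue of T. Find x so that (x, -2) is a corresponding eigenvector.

1

We need (T - 7I)v = 0.
T - 7I = [[12, 6], [-20, -10]].
Row 1: (12)·x + (6)·-2 = 0
Row 2: (-20)·x + (-10)·-2 = 0
Solving gives x = 1.
Check: T·(1, -2) = (7, -14) = 7·(1, -2).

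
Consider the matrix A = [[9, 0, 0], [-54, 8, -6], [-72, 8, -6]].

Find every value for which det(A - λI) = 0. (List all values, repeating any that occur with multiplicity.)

Set up det(λI - A) = 0.
Expanding along the first row, p(λ) = λ^3 - 11λ^2 + 18λ.
Since p(0) = 0, λ = 0 is a root.
Dividing by λ leaves λ^2 - 11λ + 18.
The quadratic factors as (λ - 2)·(λ - 9).
Eigenvalues: 0, 2, 9.

0, 2, 9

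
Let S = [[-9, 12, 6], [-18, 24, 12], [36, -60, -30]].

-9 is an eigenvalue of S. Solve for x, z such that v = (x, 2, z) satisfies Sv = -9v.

1, -4

We need (S + 9I)v = 0.
S + 9I = [[0, 12, 6], [-18, 33, 12], [36, -60, -21]].
Row 1: (0)·x + (12)·2 + (6)·z = 0
Row 2: (-18)·x + (33)·2 + (12)·z = 0
Row 3: (36)·x + (-60)·2 + (-21)·z = 0
Solving gives x = 1, z = -4.
Check: S·(1, 2, -4) = (-9, -18, 36) = -9·(1, 2, -4).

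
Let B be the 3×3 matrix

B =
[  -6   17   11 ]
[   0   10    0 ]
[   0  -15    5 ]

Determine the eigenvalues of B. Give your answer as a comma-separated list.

-6, 5, 10

Compute the characteristic polynomial p(t) = det(tI - B).
Expanding along the first row, p(t) = t^3 - 9t^2 - 40t + 300.
Since p(-6) = 0, t = -6 is a root.
Factor out (t + 6): p(t) = (t + 6)·(t^2 - 15t + 50).
The quadratic factors as (t - 5)·(t - 10).
Eigenvalues: -6, 5, 10.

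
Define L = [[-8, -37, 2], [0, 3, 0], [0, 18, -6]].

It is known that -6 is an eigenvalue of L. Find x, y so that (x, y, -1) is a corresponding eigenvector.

-1, 0

We need (L + 6I)v = 0.
L + 6I = [[-2, -37, 2], [0, 9, 0], [0, 18, 0]].
Row 1: (-2)·x + (-37)·y + (2)·-1 = 0
Row 2: (0)·x + (9)·y + (0)·-1 = 0
Row 3: (0)·x + (18)·y + (0)·-1 = 0
Solving gives x = -1, y = 0.
Check: L·(-1, 0, -1) = (6, 0, 6) = -6·(-1, 0, -1).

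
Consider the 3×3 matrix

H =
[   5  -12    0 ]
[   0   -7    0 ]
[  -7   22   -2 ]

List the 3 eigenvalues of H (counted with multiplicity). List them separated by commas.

-7, -2, 5

Compute the characteristic polynomial p(s) = det(sI - H).
Expanding along the first row, p(s) = s^3 + 4s^2 - 31s - 70.
Try s = -2: p(-2) = 0, so -2 is a root.
Dividing by (s + 2) leaves s^2 + 2s - 35.
The quadratic factors as (s + 7)·(s - 5).
Eigenvalues: -7, -2, 5.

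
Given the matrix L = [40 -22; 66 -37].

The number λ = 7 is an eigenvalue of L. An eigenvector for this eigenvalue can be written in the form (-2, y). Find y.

-3

We need (L - 7I)v = 0.
L - 7I = [[33, -22], [66, -44]].
Row 1: (33)·-2 + (-22)·y = 0
Row 2: (66)·-2 + (-44)·y = 0
Solving gives y = -3.
Check: L·(-2, -3) = (-14, -21) = 7·(-2, -3).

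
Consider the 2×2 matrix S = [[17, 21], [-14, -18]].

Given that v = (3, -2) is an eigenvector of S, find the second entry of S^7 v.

First find the eigenvalue: Sv = (9, -6) = 3·(3, -2), so λ = 3.
Then S^7 v = λ^7·v = 3^7·(3, -2) = 2187·(3, -2) = (6561, -4374).

-4374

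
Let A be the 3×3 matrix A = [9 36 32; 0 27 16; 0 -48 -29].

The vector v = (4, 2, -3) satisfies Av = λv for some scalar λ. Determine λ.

3

Compute Av: A·(4, 2, -3) = (12, 6, -9).
Since Av = λv, compare component 1: 12 = λ·4, so λ = 3.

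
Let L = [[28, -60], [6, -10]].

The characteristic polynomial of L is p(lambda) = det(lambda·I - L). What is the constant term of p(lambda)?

p(lambda) = lambda^2 - 18·lambda + 80.
The constant term is 80.

80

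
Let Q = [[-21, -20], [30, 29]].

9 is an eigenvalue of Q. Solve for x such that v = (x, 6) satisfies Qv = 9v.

-4

We need (Q - 9I)v = 0.
Q - 9I = [[-30, -20], [30, 20]].
Row 1: (-30)·x + (-20)·6 = 0
Row 2: (30)·x + (20)·6 = 0
Solving gives x = -4.
Check: Q·(-4, 6) = (-36, 54) = 9·(-4, 6).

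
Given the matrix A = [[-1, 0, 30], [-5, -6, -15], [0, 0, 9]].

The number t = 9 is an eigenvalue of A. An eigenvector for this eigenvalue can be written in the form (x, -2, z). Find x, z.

We need (A - 9I)v = 0.
A - 9I = [[-10, 0, 30], [-5, -15, -15], [0, 0, 0]].
Row 1: (-10)·x + (0)·-2 + (30)·z = 0
Row 2: (-5)·x + (-15)·-2 + (-15)·z = 0
Row 3: (0)·x + (0)·-2 + (0)·z = 0
Solving gives x = 3, z = 1.
Check: A·(3, -2, 1) = (27, -18, 9) = 9·(3, -2, 1).

3, 1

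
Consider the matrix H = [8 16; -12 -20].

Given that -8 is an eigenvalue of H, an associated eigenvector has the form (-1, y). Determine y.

1

We need (H + 8I)v = 0.
H + 8I = [[16, 16], [-12, -12]].
Row 1: (16)·-1 + (16)·y = 0
Row 2: (-12)·-1 + (-12)·y = 0
Solving gives y = 1.
Check: H·(-1, 1) = (8, -8) = -8·(-1, 1).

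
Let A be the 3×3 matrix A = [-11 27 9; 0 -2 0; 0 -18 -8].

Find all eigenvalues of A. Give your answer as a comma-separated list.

Set up det(μI - A) = 0.
Cofactor expansion gives p(μ) = μ^3 + 21μ^2 + 126μ + 176.
Try μ = -2: p(-2) = 0, so -2 is a root.
Dividing by (μ + 2) leaves μ^2 + 19μ + 88.
The quadratic factors as (μ + 11)·(μ + 8).
Eigenvalues: -11, -8, -2.

-11, -8, -2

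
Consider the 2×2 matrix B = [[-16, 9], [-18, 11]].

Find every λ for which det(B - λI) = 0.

-7, 2

det(B - sI) = (-16 - s)(11 - s) - (9)·(-18) = s^2 + 5s - 14.
This factors as (s + 7)·(s - 2) = 0.
Eigenvalues: -7, 2.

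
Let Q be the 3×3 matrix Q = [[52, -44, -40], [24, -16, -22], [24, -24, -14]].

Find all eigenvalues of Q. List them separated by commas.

Set up det(λI - Q) = 0.
Cofactor expansion gives p(λ) = λ^3 - 22λ^2 + 152λ - 320.
Rational-root test: λ = 8 gives p(8) = 0.
Dividing by (λ - 8) leaves λ^2 - 14λ + 40.
The quadratic factors as (λ - 4)·(λ - 10).
Eigenvalues: 4, 8, 10.

4, 8, 10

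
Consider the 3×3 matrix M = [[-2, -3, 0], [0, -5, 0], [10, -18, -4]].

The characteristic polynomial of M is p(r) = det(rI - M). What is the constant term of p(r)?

40

p(r) = r^3 + 11r^2 + 38r + 40.
The constant term is 40.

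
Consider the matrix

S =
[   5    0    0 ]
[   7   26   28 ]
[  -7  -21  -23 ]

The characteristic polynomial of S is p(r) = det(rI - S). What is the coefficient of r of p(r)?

5

p(r) = r^3 - 8r^2 + 5r + 50.
The coefficient of r is 5.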